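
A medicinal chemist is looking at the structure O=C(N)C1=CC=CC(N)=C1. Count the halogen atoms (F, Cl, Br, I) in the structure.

0

Scan the SMILES for the halogen motif — none present.
Groups that are present: 1 amide, 1 primary amine.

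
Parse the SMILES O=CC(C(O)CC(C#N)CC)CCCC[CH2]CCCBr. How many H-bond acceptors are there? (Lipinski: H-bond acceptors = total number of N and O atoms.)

3

N atoms: 1; O atoms: 2.
Lipinski HBA = 1 + 2 = 3.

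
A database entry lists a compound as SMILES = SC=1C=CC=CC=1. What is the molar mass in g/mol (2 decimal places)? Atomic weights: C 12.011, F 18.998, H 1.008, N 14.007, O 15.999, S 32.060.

110.17 g/mol

First, the molecular formula is C6H6S (counting implicit H from valence).
  C: 6 × 12.011 = 72.066
  H: 6 × 1.008 = 6.048
  S: 1 × 32.060 = 32.060
Sum: 6×12.011 + 6×1.008 + 1×32.060 = 110.174 → 110.17 g/mol.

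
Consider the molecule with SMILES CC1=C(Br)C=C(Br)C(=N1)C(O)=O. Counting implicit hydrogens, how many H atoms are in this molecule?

Walk through each heavy atom and fill implicit hydrogens from standard valence (C 4, N 3, O 2, S 2, halogen 1):
  atom 1: C, bond orders sum to 1 (valence 4) → 3 H
  atom 2: C, bond orders sum to 4 (valence 4) → 0 H
  atom 3: C, bond orders sum to 4 (valence 4) → 0 H
  atom 4: Br (halogen, monovalent) → 0 H
  atom 5: C, bond orders sum to 3 (valence 4) → 1 H
  atom 6: C, bond orders sum to 4 (valence 4) → 0 H
  atom 7: Br (halogen, monovalent) → 0 H
  atom 8: C, bond orders sum to 4 (valence 4) → 0 H
  atom 9: N, bond orders sum to 3 (valence 3) → 0 H
  atom 10: C, bond orders sum to 4 (valence 4) → 0 H
  atom 11: O, bond orders sum to 1 (valence 2) → 1 H
  atom 12: O, bond orders sum to 2 (valence 2) → 0 H
Total hydrogens: 5.

5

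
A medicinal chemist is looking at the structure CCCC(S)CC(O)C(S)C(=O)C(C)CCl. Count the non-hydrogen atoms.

Every atom symbol written in the SMILES (organic subset) is one heavy atom; implicit H are not written.
Heavy atoms by element → C:11, Cl:1, O:2, S:2.
Total: 16.

16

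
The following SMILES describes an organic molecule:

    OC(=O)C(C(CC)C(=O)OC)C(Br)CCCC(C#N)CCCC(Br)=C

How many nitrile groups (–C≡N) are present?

The nitrile motif appears at heavy-atom position 18 in the SMILES.
Other groups present: 1 alkene, 1 carboxylic acid, 1 ester.
Nitrile count: 1.

1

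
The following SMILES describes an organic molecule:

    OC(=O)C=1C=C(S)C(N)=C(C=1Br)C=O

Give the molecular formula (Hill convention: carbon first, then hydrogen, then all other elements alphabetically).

C8H6BrNO3S

Walk through each heavy atom and fill implicit hydrogens from standard valence (C 4, N 3, O 2, S 2, halogen 1):
  atom 1: O, bond orders sum to 1 (valence 2) → 1 H
  atom 2: C, bond orders sum to 4 (valence 4) → 0 H
  atom 3: O, bond orders sum to 2 (valence 2) → 0 H
  atom 4: C, bond orders sum to 4 (valence 4) → 0 H
  atom 5: C, bond orders sum to 3 (valence 4) → 1 H
  atom 6: C, bond orders sum to 4 (valence 4) → 0 H
  atom 7: S, bond orders sum to 1 (valence 2) → 1 H
  atom 8: C, bond orders sum to 4 (valence 4) → 0 H
  atom 9: N, bond orders sum to 1 (valence 3) → 2 H
  atom 10: C, bond orders sum to 4 (valence 4) → 0 H
  atom 11: C, bond orders sum to 4 (valence 4) → 0 H
  atom 12: Br (halogen, monovalent) → 0 H
  atom 13: C, bond orders sum to 3 (valence 4) → 1 H
  atom 14: O, bond orders sum to 2 (valence 2) → 0 H
Totals → C:8, H:6, Br:1, N:1, O:3, S:1.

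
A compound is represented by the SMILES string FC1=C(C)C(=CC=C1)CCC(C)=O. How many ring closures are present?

In SMILES, each pair of matching ring-closure digits denotes one ring-closing bond; the number of such bonds equals the number of independent rings.
Ring-closure bonds here: 1.

1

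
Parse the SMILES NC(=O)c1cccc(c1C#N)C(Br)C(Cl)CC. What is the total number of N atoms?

Scan the SMILES for N atoms (remember two-letter symbols like Cl and Br are single atoms).
Nitrogen count: 2.

2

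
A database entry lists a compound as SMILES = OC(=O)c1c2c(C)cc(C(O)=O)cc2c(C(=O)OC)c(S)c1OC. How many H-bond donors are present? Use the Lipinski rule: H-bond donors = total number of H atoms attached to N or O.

2

Donors: find every N or O and count the H atoms it carries.
  atom 1 (O): bond orders sum to 1 → 1 H
  atom 3 (O): bond orders sum to 2 → 0 H
  atom 11 (O): bond orders sum to 1 → 1 H
  atom 12 (O): bond orders sum to 2 → 0 H
  atom 17 (O): bond orders sum to 2 → 0 H
  atom 18 (O): bond orders sum to 2 → 0 H
  atom 23 (O): bond orders sum to 2 → 0 H
Lipinski HBD = 2.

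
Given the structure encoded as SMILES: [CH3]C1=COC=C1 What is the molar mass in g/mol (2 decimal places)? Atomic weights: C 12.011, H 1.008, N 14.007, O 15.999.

First, the molecular formula is C5H6O (counting implicit H from valence).
  C: 5 × 12.011 = 60.055
  H: 6 × 1.008 = 6.048
  O: 1 × 15.999 = 15.999
Sum: 5×12.011 + 6×1.008 + 1×15.999 = 82.102 → 82.10 g/mol.

82.10 g/mol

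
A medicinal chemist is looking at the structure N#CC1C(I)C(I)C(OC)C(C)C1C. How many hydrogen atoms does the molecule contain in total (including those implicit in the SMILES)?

Walk through each heavy atom and fill implicit hydrogens from standard valence (C 4, N 3, O 2, S 2, halogen 1):
  atom 1: N, bond orders sum to 3 (valence 3) → 0 H
  atom 2: C, bond orders sum to 4 (valence 4) → 0 H
  atom 3: C, bond orders sum to 3 (valence 4) → 1 H
  atom 4: C, bond orders sum to 3 (valence 4) → 1 H
  atom 5: I (halogen, monovalent) → 0 H
  atom 6: C, bond orders sum to 3 (valence 4) → 1 H
  atom 7: I (halogen, monovalent) → 0 H
  atom 8: C, bond orders sum to 3 (valence 4) → 1 H
  atom 9: O, bond orders sum to 2 (valence 2) → 0 H
  atom 10: C, bond orders sum to 1 (valence 4) → 3 H
  atom 11: C, bond orders sum to 3 (valence 4) → 1 H
  atom 12: C, bond orders sum to 1 (valence 4) → 3 H
  atom 13: C, bond orders sum to 3 (valence 4) → 1 H
  atom 14: C, bond orders sum to 1 (valence 4) → 3 H
Total hydrogens: 15.

15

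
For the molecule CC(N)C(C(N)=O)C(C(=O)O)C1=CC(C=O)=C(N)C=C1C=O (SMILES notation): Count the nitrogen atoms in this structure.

Scan the SMILES for N atoms (remember two-letter symbols like Cl and Br are single atoms).
Nitrogen count: 3.

3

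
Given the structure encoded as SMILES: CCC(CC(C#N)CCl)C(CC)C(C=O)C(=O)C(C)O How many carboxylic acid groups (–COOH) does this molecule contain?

0

Scan the SMILES for the carboxylic acid motif — none present.
Groups that are present: 1 aldehyde, 1 hydroxyl, 1 ketone, 1 nitrile.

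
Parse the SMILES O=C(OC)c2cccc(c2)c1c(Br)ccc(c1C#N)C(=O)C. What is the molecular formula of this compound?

Walk through each heavy atom and fill implicit hydrogens from standard valence (C 4, N 3, O 2, S 2, halogen 1); for lowercase aromatic atoms, an aromatic c carries 1 H when it has two neighbours and 0 H with three, and aromatic n carries 0 H:
  atom 1: O, bond orders sum to 2 (valence 2) → 0 H
  atom 2: C, bond orders sum to 4 (valence 4) → 0 H
  atom 3: O, bond orders sum to 2 (valence 2) → 0 H
  atom 4: C, bond orders sum to 1 (valence 4) → 3 H
  atom 5: aromatic c, 3 neighbours → 0 H
  atom 6: aromatic c, 2 neighbours → 1 H
  atom 7: aromatic c, 2 neighbours → 1 H
  atom 8: aromatic c, 2 neighbours → 1 H
  atom 9: aromatic c, 3 neighbours → 0 H
  atom 10: aromatic c, 2 neighbours → 1 H
  atom 11: aromatic c, 3 neighbours → 0 H
  atom 12: aromatic c, 3 neighbours → 0 H
  atom 13: Br (halogen, monovalent) → 0 H
  atom 14: aromatic c, 2 neighbours → 1 H
  atom 15: aromatic c, 2 neighbours → 1 H
  atom 16: aromatic c, 3 neighbours → 0 H
  atom 17: aromatic c, 3 neighbours → 0 H
  atom 18: C, bond orders sum to 4 (valence 4) → 0 H
  atom 19: N, bond orders sum to 3 (valence 3) → 0 H
  atom 20: C, bond orders sum to 4 (valence 4) → 0 H
  atom 21: O, bond orders sum to 2 (valence 2) → 0 H
  atom 22: C, bond orders sum to 1 (valence 4) → 3 H
Totals → C:17, H:12, Br:1, N:1, O:3.

C17H12BrNO3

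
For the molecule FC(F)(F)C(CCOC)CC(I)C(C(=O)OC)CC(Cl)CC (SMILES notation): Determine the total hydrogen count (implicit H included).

23

Walk through each heavy atom and fill implicit hydrogens from standard valence (C 4, N 3, O 2, S 2, halogen 1):
  atom 1: F (halogen, monovalent) → 0 H
  atom 2: C, bond orders sum to 4 (valence 4) → 0 H
  atom 3: F (halogen, monovalent) → 0 H
  atom 4: F (halogen, monovalent) → 0 H
  atom 5: C, bond orders sum to 3 (valence 4) → 1 H
  atom 6: C, bond orders sum to 2 (valence 4) → 2 H
  atom 7: C, bond orders sum to 2 (valence 4) → 2 H
  atom 8: O, bond orders sum to 2 (valence 2) → 0 H
  atom 9: C, bond orders sum to 1 (valence 4) → 3 H
  atom 10: C, bond orders sum to 2 (valence 4) → 2 H
  atom 11: C, bond orders sum to 3 (valence 4) → 1 H
  atom 12: I (halogen, monovalent) → 0 H
  atom 13: C, bond orders sum to 3 (valence 4) → 1 H
  atom 14: C, bond orders sum to 4 (valence 4) → 0 H
  atom 15: O, bond orders sum to 2 (valence 2) → 0 H
  atom 16: O, bond orders sum to 2 (valence 2) → 0 H
  atom 17: C, bond orders sum to 1 (valence 4) → 3 H
  atom 18: C, bond orders sum to 2 (valence 4) → 2 H
  atom 19: C, bond orders sum to 3 (valence 4) → 1 H
  atom 20: Cl (halogen, monovalent) → 0 H
  atom 21: C, bond orders sum to 2 (valence 4) → 2 H
  atom 22: C, bond orders sum to 1 (valence 4) → 3 H
Total hydrogens: 23.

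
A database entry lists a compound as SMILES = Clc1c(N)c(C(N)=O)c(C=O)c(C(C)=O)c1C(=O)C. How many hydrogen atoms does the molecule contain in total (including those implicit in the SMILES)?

11

Walk through each heavy atom and fill implicit hydrogens from standard valence (C 4, N 3, O 2, S 2, halogen 1); for lowercase aromatic atoms, an aromatic c carries 1 H when it has two neighbours and 0 H with three, and aromatic n carries 0 H:
  atom 1: Cl (halogen, monovalent) → 0 H
  atom 2: aromatic c, 3 neighbours → 0 H
  atom 3: aromatic c, 3 neighbours → 0 H
  atom 4: N, bond orders sum to 1 (valence 3) → 2 H
  atom 5: aromatic c, 3 neighbours → 0 H
  atom 6: C, bond orders sum to 4 (valence 4) → 0 H
  atom 7: N, bond orders sum to 1 (valence 3) → 2 H
  atom 8: O, bond orders sum to 2 (valence 2) → 0 H
  atom 9: aromatic c, 3 neighbours → 0 H
  atom 10: C, bond orders sum to 3 (valence 4) → 1 H
  atom 11: O, bond orders sum to 2 (valence 2) → 0 H
  atom 12: aromatic c, 3 neighbours → 0 H
  atom 13: C, bond orders sum to 4 (valence 4) → 0 H
  atom 14: C, bond orders sum to 1 (valence 4) → 3 H
  atom 15: O, bond orders sum to 2 (valence 2) → 0 H
  atom 16: aromatic c, 3 neighbours → 0 H
  atom 17: C, bond orders sum to 4 (valence 4) → 0 H
  atom 18: O, bond orders sum to 2 (valence 2) → 0 H
  atom 19: C, bond orders sum to 1 (valence 4) → 3 H
Total hydrogens: 11.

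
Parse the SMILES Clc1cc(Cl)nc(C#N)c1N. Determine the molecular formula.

C6H3Cl2N3

Walk through each heavy atom and fill implicit hydrogens from standard valence (C 4, N 3, O 2, S 2, halogen 1); for lowercase aromatic atoms, an aromatic c carries 1 H when it has two neighbours and 0 H with three, and aromatic n carries 0 H:
  atom 1: Cl (halogen, monovalent) → 0 H
  atom 2: aromatic c, 3 neighbours → 0 H
  atom 3: aromatic c, 2 neighbours → 1 H
  atom 4: aromatic c, 3 neighbours → 0 H
  atom 5: Cl (halogen, monovalent) → 0 H
  atom 6: aromatic n, 2 neighbours → 0 H
  atom 7: aromatic c, 3 neighbours → 0 H
  atom 8: C, bond orders sum to 4 (valence 4) → 0 H
  atom 9: N, bond orders sum to 3 (valence 3) → 0 H
  atom 10: aromatic c, 3 neighbours → 0 H
  atom 11: N, bond orders sum to 1 (valence 3) → 2 H
Totals → C:6, H:3, Cl:2, N:3.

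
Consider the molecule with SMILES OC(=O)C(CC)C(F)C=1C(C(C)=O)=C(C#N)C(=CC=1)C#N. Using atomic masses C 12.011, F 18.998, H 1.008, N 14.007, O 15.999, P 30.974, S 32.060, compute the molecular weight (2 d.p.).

First, the molecular formula is C15H13FN2O3 (counting implicit H from valence).
  C: 15 × 12.011 = 180.165
  F: 1 × 18.998 = 18.998
  H: 13 × 1.008 = 13.104
  N: 2 × 14.007 = 28.014
  O: 3 × 15.999 = 47.997
Sum: 15×12.011 + 1×18.998 + 13×1.008 + 2×14.007 + 3×15.999 = 288.278 → 288.28 g/mol.

288.28 g/mol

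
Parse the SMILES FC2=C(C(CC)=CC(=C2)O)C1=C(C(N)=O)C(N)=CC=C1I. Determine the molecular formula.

C15H14FIN2O2

Walk through each heavy atom and fill implicit hydrogens from standard valence (C 4, N 3, O 2, S 2, halogen 1):
  atom 1: F (halogen, monovalent) → 0 H
  atom 2: C, bond orders sum to 4 (valence 4) → 0 H
  atom 3: C, bond orders sum to 4 (valence 4) → 0 H
  atom 4: C, bond orders sum to 4 (valence 4) → 0 H
  atom 5: C, bond orders sum to 2 (valence 4) → 2 H
  atom 6: C, bond orders sum to 1 (valence 4) → 3 H
  atom 7: C, bond orders sum to 3 (valence 4) → 1 H
  atom 8: C, bond orders sum to 4 (valence 4) → 0 H
  atom 9: C, bond orders sum to 3 (valence 4) → 1 H
  atom 10: O, bond orders sum to 1 (valence 2) → 1 H
  atom 11: C, bond orders sum to 4 (valence 4) → 0 H
  atom 12: C, bond orders sum to 4 (valence 4) → 0 H
  atom 13: C, bond orders sum to 4 (valence 4) → 0 H
  atom 14: N, bond orders sum to 1 (valence 3) → 2 H
  atom 15: O, bond orders sum to 2 (valence 2) → 0 H
  atom 16: C, bond orders sum to 4 (valence 4) → 0 H
  atom 17: N, bond orders sum to 1 (valence 3) → 2 H
  atom 18: C, bond orders sum to 3 (valence 4) → 1 H
  atom 19: C, bond orders sum to 3 (valence 4) → 1 H
  atom 20: C, bond orders sum to 4 (valence 4) → 0 H
  atom 21: I (halogen, monovalent) → 0 H
Totals → C:15, H:14, F:1, I:1, N:2, O:2.
In Hill order: C15H14FIN2O2.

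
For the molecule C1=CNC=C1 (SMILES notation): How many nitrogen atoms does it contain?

1

Scan the SMILES for N atoms (remember two-letter symbols like Cl and Br are single atoms).
Nitrogen count: 1.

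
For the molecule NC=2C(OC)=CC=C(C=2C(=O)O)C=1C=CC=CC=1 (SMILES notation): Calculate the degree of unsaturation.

Molecular formula: C14H13NO3.
DoU = (2C + 2 + N − H − X) / 2, where X is the halogen count and O/S are ignored.
    = (2·14 + 2 + 1 − 13 − 0) / 2 = 18 / 2 = 9.

9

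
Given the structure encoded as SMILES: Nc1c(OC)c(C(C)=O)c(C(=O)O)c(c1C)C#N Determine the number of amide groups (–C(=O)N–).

Scan the SMILES for the amide motif — none present.
Groups that are present: 1 carboxylic acid, 1 ether, 1 ketone, 1 nitrile, 1 primary amine.

0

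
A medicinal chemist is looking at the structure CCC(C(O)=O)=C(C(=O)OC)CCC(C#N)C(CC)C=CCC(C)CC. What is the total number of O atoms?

Scan the SMILES for O atoms (remember two-letter symbols like Cl and Br are single atoms).
Oxygen count: 4.

4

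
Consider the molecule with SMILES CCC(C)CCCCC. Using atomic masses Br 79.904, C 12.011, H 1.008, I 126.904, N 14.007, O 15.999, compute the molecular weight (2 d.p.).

First, the molecular formula is C9H20 (counting implicit H from valence).
  C: 9 × 12.011 = 108.099
  H: 20 × 1.008 = 20.160
Sum: 9×12.011 + 20×1.008 = 128.259 → 128.26 g/mol.

128.26 g/mol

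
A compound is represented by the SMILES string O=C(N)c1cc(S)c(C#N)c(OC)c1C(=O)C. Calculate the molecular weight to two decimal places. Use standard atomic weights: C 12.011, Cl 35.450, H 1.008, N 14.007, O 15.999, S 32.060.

First, the molecular formula is C11H10N2O3S (counting implicit H from valence).
  C: 11 × 12.011 = 132.121
  H: 10 × 1.008 = 10.080
  N: 2 × 14.007 = 28.014
  O: 3 × 15.999 = 47.997
  S: 1 × 32.060 = 32.060
Sum: 11×12.011 + 10×1.008 + 2×14.007 + 3×15.999 + 1×32.060 = 250.272 → 250.27 g/mol.

250.27 g/mol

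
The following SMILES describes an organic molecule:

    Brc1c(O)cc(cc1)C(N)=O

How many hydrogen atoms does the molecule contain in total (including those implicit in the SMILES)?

Walk through each heavy atom and fill implicit hydrogens from standard valence (C 4, N 3, O 2, S 2, halogen 1); for lowercase aromatic atoms, an aromatic c carries 1 H when it has two neighbours and 0 H with three, and aromatic n carries 0 H:
  atom 1: Br (halogen, monovalent) → 0 H
  atom 2: aromatic c, 3 neighbours → 0 H
  atom 3: aromatic c, 3 neighbours → 0 H
  atom 4: O, bond orders sum to 1 (valence 2) → 1 H
  atom 5: aromatic c, 2 neighbours → 1 H
  atom 6: aromatic c, 3 neighbours → 0 H
  atom 7: aromatic c, 2 neighbours → 1 H
  atom 8: aromatic c, 2 neighbours → 1 H
  atom 9: C, bond orders sum to 4 (valence 4) → 0 H
  atom 10: N, bond orders sum to 1 (valence 3) → 2 H
  atom 11: O, bond orders sum to 2 (valence 2) → 0 H
Total hydrogens: 6.

6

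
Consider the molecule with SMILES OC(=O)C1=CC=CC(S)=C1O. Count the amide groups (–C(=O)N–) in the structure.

Scan the SMILES for the amide motif — none present.
Groups that are present: 1 carboxylic acid, 1 hydroxyl, 1 thiol.

0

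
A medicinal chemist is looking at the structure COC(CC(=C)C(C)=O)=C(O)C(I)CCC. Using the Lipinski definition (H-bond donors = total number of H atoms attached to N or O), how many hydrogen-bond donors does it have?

1

Donors: find every N or O and count the H atoms it carries.
  atom 2 (O): bond orders sum to 2 → 0 H
  atom 9 (O): bond orders sum to 2 → 0 H
  atom 11 (O): bond orders sum to 1 → 1 H
Lipinski HBD = 1.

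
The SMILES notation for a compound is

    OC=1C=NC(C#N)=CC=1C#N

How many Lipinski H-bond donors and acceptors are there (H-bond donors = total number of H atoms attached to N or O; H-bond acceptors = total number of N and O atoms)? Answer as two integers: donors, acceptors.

Donors: find every N or O and count the H atoms it carries.
  atom 1 (O): bond orders sum to 1 → 1 H
  atom 4 (N): bond orders sum to 3 → 0 H
  atom 7 (N): bond orders sum to 3 → 0 H
  atom 11 (N): bond orders sum to 3 → 0 H
Lipinski HBD = 1.
Acceptors: N atoms = 3, O atoms = 1 → HBA = 4.

1, 4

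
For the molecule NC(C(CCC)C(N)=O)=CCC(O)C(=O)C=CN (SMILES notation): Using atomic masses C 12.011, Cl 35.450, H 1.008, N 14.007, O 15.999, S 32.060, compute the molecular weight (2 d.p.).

255.32 g/mol

First, the molecular formula is C12H21N3O3 (counting implicit H from valence).
  C: 12 × 12.011 = 144.132
  H: 21 × 1.008 = 21.168
  N: 3 × 14.007 = 42.021
  O: 3 × 15.999 = 47.997
Sum: 12×12.011 + 21×1.008 + 3×14.007 + 3×15.999 = 255.318 → 255.32 g/mol.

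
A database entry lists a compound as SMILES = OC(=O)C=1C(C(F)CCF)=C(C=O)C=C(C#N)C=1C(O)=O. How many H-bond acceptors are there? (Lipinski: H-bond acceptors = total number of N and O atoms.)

N atoms: 1; O atoms: 5.
Lipinski HBA = 1 + 5 = 6.

6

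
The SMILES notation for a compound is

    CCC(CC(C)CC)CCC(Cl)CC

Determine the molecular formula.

Walk through each heavy atom and fill implicit hydrogens from standard valence (C 4, N 3, O 2, S 2, halogen 1):
  atom 1: C, bond orders sum to 1 (valence 4) → 3 H
  atom 2: C, bond orders sum to 2 (valence 4) → 2 H
  atom 3: C, bond orders sum to 3 (valence 4) → 1 H
  atom 4: C, bond orders sum to 2 (valence 4) → 2 H
  atom 5: C, bond orders sum to 3 (valence 4) → 1 H
  atom 6: C, bond orders sum to 1 (valence 4) → 3 H
  atom 7: C, bond orders sum to 2 (valence 4) → 2 H
  atom 8: C, bond orders sum to 1 (valence 4) → 3 H
  atom 9: C, bond orders sum to 2 (valence 4) → 2 H
  atom 10: C, bond orders sum to 2 (valence 4) → 2 H
  atom 11: C, bond orders sum to 3 (valence 4) → 1 H
  atom 12: Cl (halogen, monovalent) → 0 H
  atom 13: C, bond orders sum to 2 (valence 4) → 2 H
  atom 14: C, bond orders sum to 1 (valence 4) → 3 H
Totals → C:13, H:27, Cl:1.

C13H27Cl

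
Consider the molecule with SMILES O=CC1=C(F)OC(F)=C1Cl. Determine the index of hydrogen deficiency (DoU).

4

Molecular formula: C5HClF2O2.
DoU = (2C + 2 + N − H − X) / 2, where X is the halogen count and O/S are ignored.
    = (2·5 + 2 + 0 − 1 − 3) / 2 = 8 / 2 = 4.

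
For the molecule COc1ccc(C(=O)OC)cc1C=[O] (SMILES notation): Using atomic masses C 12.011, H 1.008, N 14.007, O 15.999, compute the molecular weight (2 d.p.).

First, the molecular formula is C10H10O4 (counting implicit H from valence).
  C: 10 × 12.011 = 120.110
  H: 10 × 1.008 = 10.080
  O: 4 × 15.999 = 63.996
Sum: 10×12.011 + 10×1.008 + 4×15.999 = 194.186 → 194.19 g/mol.

194.19 g/mol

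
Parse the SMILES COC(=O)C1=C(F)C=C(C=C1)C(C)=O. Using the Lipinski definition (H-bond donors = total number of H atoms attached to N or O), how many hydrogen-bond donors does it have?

Donors: find every N or O and count the H atoms it carries.
  atom 2 (O): bond orders sum to 2 → 0 H
  atom 4 (O): bond orders sum to 2 → 0 H
  atom 14 (O): bond orders sum to 2 → 0 H
Lipinski HBD = 0.

0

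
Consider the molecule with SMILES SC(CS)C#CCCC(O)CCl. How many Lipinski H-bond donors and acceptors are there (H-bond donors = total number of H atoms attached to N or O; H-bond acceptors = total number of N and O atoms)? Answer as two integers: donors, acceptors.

1, 1

Donors: find every N or O and count the H atoms it carries.
  atom 10 (O): bond orders sum to 1 → 1 H
Lipinski HBD = 1.
Acceptors: N atoms = 0, O atoms = 1 → HBA = 1.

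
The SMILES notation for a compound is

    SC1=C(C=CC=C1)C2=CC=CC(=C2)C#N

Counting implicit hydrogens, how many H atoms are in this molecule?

9

Walk through each heavy atom and fill implicit hydrogens from standard valence (C 4, N 3, O 2, S 2, halogen 1):
  atom 1: S, bond orders sum to 1 (valence 2) → 1 H
  atom 2: C, bond orders sum to 4 (valence 4) → 0 H
  atom 3: C, bond orders sum to 4 (valence 4) → 0 H
  atom 4: C, bond orders sum to 3 (valence 4) → 1 H
  atom 5: C, bond orders sum to 3 (valence 4) → 1 H
  atom 6: C, bond orders sum to 3 (valence 4) → 1 H
  atom 7: C, bond orders sum to 3 (valence 4) → 1 H
  atom 8: C, bond orders sum to 4 (valence 4) → 0 H
  atom 9: C, bond orders sum to 3 (valence 4) → 1 H
  atom 10: C, bond orders sum to 3 (valence 4) → 1 H
  atom 11: C, bond orders sum to 3 (valence 4) → 1 H
  atom 12: C, bond orders sum to 4 (valence 4) → 0 H
  atom 13: C, bond orders sum to 3 (valence 4) → 1 H
  atom 14: C, bond orders sum to 4 (valence 4) → 0 H
  atom 15: N, bond orders sum to 3 (valence 3) → 0 H
Total hydrogens: 9.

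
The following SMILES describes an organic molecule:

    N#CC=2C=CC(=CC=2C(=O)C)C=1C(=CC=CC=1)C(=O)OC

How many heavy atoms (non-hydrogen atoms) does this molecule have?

Every atom symbol written in the SMILES (organic subset) is one heavy atom; implicit H are not written.
Heavy atoms by element → C:17, N:1, O:3.
Total: 21.

21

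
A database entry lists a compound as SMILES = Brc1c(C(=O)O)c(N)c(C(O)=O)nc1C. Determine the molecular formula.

C8H7BrN2O4

Walk through each heavy atom and fill implicit hydrogens from standard valence (C 4, N 3, O 2, S 2, halogen 1); for lowercase aromatic atoms, an aromatic c carries 1 H when it has two neighbours and 0 H with three, and aromatic n carries 0 H:
  atom 1: Br (halogen, monovalent) → 0 H
  atom 2: aromatic c, 3 neighbours → 0 H
  atom 3: aromatic c, 3 neighbours → 0 H
  atom 4: C, bond orders sum to 4 (valence 4) → 0 H
  atom 5: O, bond orders sum to 2 (valence 2) → 0 H
  atom 6: O, bond orders sum to 1 (valence 2) → 1 H
  atom 7: aromatic c, 3 neighbours → 0 H
  atom 8: N, bond orders sum to 1 (valence 3) → 2 H
  atom 9: aromatic c, 3 neighbours → 0 H
  atom 10: C, bond orders sum to 4 (valence 4) → 0 H
  atom 11: O, bond orders sum to 1 (valence 2) → 1 H
  atom 12: O, bond orders sum to 2 (valence 2) → 0 H
  atom 13: aromatic n, 2 neighbours → 0 H
  atom 14: aromatic c, 3 neighbours → 0 H
  atom 15: C, bond orders sum to 1 (valence 4) → 3 H
Totals → C:8, H:7, Br:1, N:2, O:4.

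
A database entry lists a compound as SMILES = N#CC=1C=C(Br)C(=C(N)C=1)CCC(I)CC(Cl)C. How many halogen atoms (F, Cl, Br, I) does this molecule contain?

3

Halogen atoms appear at heavy-atom positions 6, 14, 17 (1×Br, 1×Cl, 1×I).
Other groups present: 1 nitrile, 1 primary amine.
Halogen count: 3.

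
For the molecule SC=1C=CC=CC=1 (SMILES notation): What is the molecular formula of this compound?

C6H6S

Walk through each heavy atom and fill implicit hydrogens from standard valence (C 4, N 3, O 2, S 2, halogen 1):
  atom 1: S, bond orders sum to 1 (valence 2) → 1 H
  atom 2: C, bond orders sum to 4 (valence 4) → 0 H
  atom 3: C, bond orders sum to 3 (valence 4) → 1 H
  atom 4: C, bond orders sum to 3 (valence 4) → 1 H
  atom 5: C, bond orders sum to 3 (valence 4) → 1 H
  atom 6: C, bond orders sum to 3 (valence 4) → 1 H
  atom 7: C, bond orders sum to 3 (valence 4) → 1 H
Totals → C:6, H:6, S:1.
In Hill order: C6H6S.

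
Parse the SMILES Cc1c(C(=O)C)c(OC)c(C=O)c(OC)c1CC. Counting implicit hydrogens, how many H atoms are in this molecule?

18

Walk through each heavy atom and fill implicit hydrogens from standard valence (C 4, N 3, O 2, S 2, halogen 1); for lowercase aromatic atoms, an aromatic c carries 1 H when it has two neighbours and 0 H with three, and aromatic n carries 0 H:
  atom 1: C, bond orders sum to 1 (valence 4) → 3 H
  atom 2: aromatic c, 3 neighbours → 0 H
  atom 3: aromatic c, 3 neighbours → 0 H
  atom 4: C, bond orders sum to 4 (valence 4) → 0 H
  atom 5: O, bond orders sum to 2 (valence 2) → 0 H
  atom 6: C, bond orders sum to 1 (valence 4) → 3 H
  atom 7: aromatic c, 3 neighbours → 0 H
  atom 8: O, bond orders sum to 2 (valence 2) → 0 H
  atom 9: C, bond orders sum to 1 (valence 4) → 3 H
  atom 10: aromatic c, 3 neighbours → 0 H
  atom 11: C, bond orders sum to 3 (valence 4) → 1 H
  atom 12: O, bond orders sum to 2 (valence 2) → 0 H
  atom 13: aromatic c, 3 neighbours → 0 H
  atom 14: O, bond orders sum to 2 (valence 2) → 0 H
  atom 15: C, bond orders sum to 1 (valence 4) → 3 H
  atom 16: aromatic c, 3 neighbours → 0 H
  atom 17: C, bond orders sum to 2 (valence 4) → 2 H
  atom 18: C, bond orders sum to 1 (valence 4) → 3 H
Total hydrogens: 18.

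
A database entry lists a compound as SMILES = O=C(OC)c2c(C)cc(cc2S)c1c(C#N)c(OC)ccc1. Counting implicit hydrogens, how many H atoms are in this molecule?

Walk through each heavy atom and fill implicit hydrogens from standard valence (C 4, N 3, O 2, S 2, halogen 1); for lowercase aromatic atoms, an aromatic c carries 1 H when it has two neighbours and 0 H with three, and aromatic n carries 0 H:
  atom 1: O, bond orders sum to 2 (valence 2) → 0 H
  atom 2: C, bond orders sum to 4 (valence 4) → 0 H
  atom 3: O, bond orders sum to 2 (valence 2) → 0 H
  atom 4: C, bond orders sum to 1 (valence 4) → 3 H
  atom 5: aromatic c, 3 neighbours → 0 H
  atom 6: aromatic c, 3 neighbours → 0 H
  atom 7: C, bond orders sum to 1 (valence 4) → 3 H
  atom 8: aromatic c, 2 neighbours → 1 H
  atom 9: aromatic c, 3 neighbours → 0 H
  atom 10: aromatic c, 2 neighbours → 1 H
  atom 11: aromatic c, 3 neighbours → 0 H
  atom 12: S, bond orders sum to 1 (valence 2) → 1 H
  atom 13: aromatic c, 3 neighbours → 0 H
  atom 14: aromatic c, 3 neighbours → 0 H
  atom 15: C, bond orders sum to 4 (valence 4) → 0 H
  atom 16: N, bond orders sum to 3 (valence 3) → 0 H
  atom 17: aromatic c, 3 neighbours → 0 H
  atom 18: O, bond orders sum to 2 (valence 2) → 0 H
  atom 19: C, bond orders sum to 1 (valence 4) → 3 H
  atom 20: aromatic c, 2 neighbours → 1 H
  atom 21: aromatic c, 2 neighbours → 1 H
  atom 22: aromatic c, 2 neighbours → 1 H
Total hydrogens: 15.

15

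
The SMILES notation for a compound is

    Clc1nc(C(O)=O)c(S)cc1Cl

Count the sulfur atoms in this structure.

Scan the SMILES for S atoms (remember two-letter symbols like Cl and Br are single atoms).
Sulfur count: 1.

1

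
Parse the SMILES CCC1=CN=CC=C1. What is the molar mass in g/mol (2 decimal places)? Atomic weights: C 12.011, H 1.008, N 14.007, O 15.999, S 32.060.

107.16 g/mol

First, the molecular formula is C7H9N (counting implicit H from valence).
  C: 7 × 12.011 = 84.077
  H: 9 × 1.008 = 9.072
  N: 1 × 14.007 = 14.007
Sum: 7×12.011 + 9×1.008 + 1×14.007 = 107.156 → 107.16 g/mol.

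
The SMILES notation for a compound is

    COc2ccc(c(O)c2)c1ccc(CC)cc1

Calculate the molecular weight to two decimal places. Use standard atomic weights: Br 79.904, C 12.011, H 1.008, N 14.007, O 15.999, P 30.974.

First, the molecular formula is C15H16O2 (counting implicit H from valence).
  C: 15 × 12.011 = 180.165
  H: 16 × 1.008 = 16.128
  O: 2 × 15.999 = 31.998
Sum: 15×12.011 + 16×1.008 + 2×15.999 = 228.291 → 228.29 g/mol.

228.29 g/mol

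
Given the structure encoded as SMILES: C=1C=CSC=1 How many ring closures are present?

1

In SMILES, each pair of matching ring-closure digits denotes one ring-closing bond; the number of such bonds equals the number of independent rings.
Ring-closure bonds here: 1.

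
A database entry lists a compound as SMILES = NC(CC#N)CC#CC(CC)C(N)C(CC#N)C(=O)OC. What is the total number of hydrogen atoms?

Walk through each heavy atom and fill implicit hydrogens from standard valence (C 4, N 3, O 2, S 2, halogen 1):
  atom 1: N, bond orders sum to 1 (valence 3) → 2 H
  atom 2: C, bond orders sum to 3 (valence 4) → 1 H
  atom 3: C, bond orders sum to 2 (valence 4) → 2 H
  atom 4: C, bond orders sum to 4 (valence 4) → 0 H
  atom 5: N, bond orders sum to 3 (valence 3) → 0 H
  atom 6: C, bond orders sum to 2 (valence 4) → 2 H
  atom 7: C, bond orders sum to 4 (valence 4) → 0 H
  atom 8: C, bond orders sum to 4 (valence 4) → 0 H
  atom 9: C, bond orders sum to 3 (valence 4) → 1 H
  atom 10: C, bond orders sum to 2 (valence 4) → 2 H
  atom 11: C, bond orders sum to 1 (valence 4) → 3 H
  atom 12: C, bond orders sum to 3 (valence 4) → 1 H
  atom 13: N, bond orders sum to 1 (valence 3) → 2 H
  atom 14: C, bond orders sum to 3 (valence 4) → 1 H
  atom 15: C, bond orders sum to 2 (valence 4) → 2 H
  atom 16: C, bond orders sum to 4 (valence 4) → 0 H
  atom 17: N, bond orders sum to 3 (valence 3) → 0 H
  atom 18: C, bond orders sum to 4 (valence 4) → 0 H
  atom 19: O, bond orders sum to 2 (valence 2) → 0 H
  atom 20: O, bond orders sum to 2 (valence 2) → 0 H
  atom 21: C, bond orders sum to 1 (valence 4) → 3 H
Total hydrogens: 22.

22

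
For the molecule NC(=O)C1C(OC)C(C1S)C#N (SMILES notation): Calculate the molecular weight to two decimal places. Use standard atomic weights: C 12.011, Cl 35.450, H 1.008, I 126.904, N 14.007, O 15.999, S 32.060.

186.23 g/mol

First, the molecular formula is C7H10N2O2S (counting implicit H from valence).
  C: 7 × 12.011 = 84.077
  H: 10 × 1.008 = 10.080
  N: 2 × 14.007 = 28.014
  O: 2 × 15.999 = 31.998
  S: 1 × 32.060 = 32.060
Sum: 7×12.011 + 10×1.008 + 2×14.007 + 2×15.999 + 1×32.060 = 186.229 → 186.23 g/mol.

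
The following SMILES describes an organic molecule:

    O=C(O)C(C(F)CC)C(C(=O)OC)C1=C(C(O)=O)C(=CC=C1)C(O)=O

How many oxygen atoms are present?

Scan the SMILES for O atoms (remember two-letter symbols like Cl and Br are single atoms).
Oxygen count: 8.

8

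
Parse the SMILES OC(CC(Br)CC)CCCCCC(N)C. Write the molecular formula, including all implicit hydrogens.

C12H26BrNO

Walk through each heavy atom and fill implicit hydrogens from standard valence (C 4, N 3, O 2, S 2, halogen 1):
  atom 1: O, bond orders sum to 1 (valence 2) → 1 H
  atom 2: C, bond orders sum to 3 (valence 4) → 1 H
  atom 3: C, bond orders sum to 2 (valence 4) → 2 H
  atom 4: C, bond orders sum to 3 (valence 4) → 1 H
  atom 5: Br (halogen, monovalent) → 0 H
  atom 6: C, bond orders sum to 2 (valence 4) → 2 H
  atom 7: C, bond orders sum to 1 (valence 4) → 3 H
  atom 8: C, bond orders sum to 2 (valence 4) → 2 H
  atom 9: C, bond orders sum to 2 (valence 4) → 2 H
  atom 10: C, bond orders sum to 2 (valence 4) → 2 H
  atom 11: C, bond orders sum to 2 (valence 4) → 2 H
  atom 12: C, bond orders sum to 2 (valence 4) → 2 H
  atom 13: C, bond orders sum to 3 (valence 4) → 1 H
  atom 14: N, bond orders sum to 1 (valence 3) → 2 H
  atom 15: C, bond orders sum to 1 (valence 4) → 3 H
Totals → C:12, H:26, Br:1, N:1, O:1.
In Hill order: C12H26BrNO.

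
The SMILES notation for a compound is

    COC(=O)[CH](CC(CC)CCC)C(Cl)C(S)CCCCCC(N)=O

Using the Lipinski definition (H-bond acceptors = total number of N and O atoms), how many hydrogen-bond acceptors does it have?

N atoms: 1; O atoms: 3.
Lipinski HBA = 1 + 3 = 4.

4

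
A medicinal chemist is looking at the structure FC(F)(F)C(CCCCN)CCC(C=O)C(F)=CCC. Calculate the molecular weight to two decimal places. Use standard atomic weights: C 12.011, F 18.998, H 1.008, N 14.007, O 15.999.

First, the molecular formula is C14H23F4NO (counting implicit H from valence).
  C: 14 × 12.011 = 168.154
  F: 4 × 18.998 = 75.992
  H: 23 × 1.008 = 23.184
  N: 1 × 14.007 = 14.007
  O: 1 × 15.999 = 15.999
Sum: 14×12.011 + 4×18.998 + 23×1.008 + 1×14.007 + 1×15.999 = 297.336 → 297.34 g/mol.

297.34 g/mol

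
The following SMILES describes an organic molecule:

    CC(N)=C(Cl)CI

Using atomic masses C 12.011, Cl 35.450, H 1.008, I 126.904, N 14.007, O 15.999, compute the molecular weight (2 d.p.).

First, the molecular formula is C4H7ClIN (counting implicit H from valence).
  C: 4 × 12.011 = 48.044
  Cl: 1 × 35.450 = 35.450
  H: 7 × 1.008 = 7.056
  I: 1 × 126.904 = 126.904
  N: 1 × 14.007 = 14.007
Sum: 4×12.011 + 1×35.450 + 7×1.008 + 1×126.904 + 1×14.007 = 231.461 → 231.46 g/mol.

231.46 g/mol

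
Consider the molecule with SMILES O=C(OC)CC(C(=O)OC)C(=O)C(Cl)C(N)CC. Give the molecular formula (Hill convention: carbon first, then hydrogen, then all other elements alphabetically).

C11H18ClNO5

Walk through each heavy atom and fill implicit hydrogens from standard valence (C 4, N 3, O 2, S 2, halogen 1):
  atom 1: O, bond orders sum to 2 (valence 2) → 0 H
  atom 2: C, bond orders sum to 4 (valence 4) → 0 H
  atom 3: O, bond orders sum to 2 (valence 2) → 0 H
  atom 4: C, bond orders sum to 1 (valence 4) → 3 H
  atom 5: C, bond orders sum to 2 (valence 4) → 2 H
  atom 6: C, bond orders sum to 3 (valence 4) → 1 H
  atom 7: C, bond orders sum to 4 (valence 4) → 0 H
  atom 8: O, bond orders sum to 2 (valence 2) → 0 H
  atom 9: O, bond orders sum to 2 (valence 2) → 0 H
  atom 10: C, bond orders sum to 1 (valence 4) → 3 H
  atom 11: C, bond orders sum to 4 (valence 4) → 0 H
  atom 12: O, bond orders sum to 2 (valence 2) → 0 H
  atom 13: C, bond orders sum to 3 (valence 4) → 1 H
  atom 14: Cl (halogen, monovalent) → 0 H
  atom 15: C, bond orders sum to 3 (valence 4) → 1 H
  atom 16: N, bond orders sum to 1 (valence 3) → 2 H
  atom 17: C, bond orders sum to 2 (valence 4) → 2 H
  atom 18: C, bond orders sum to 1 (valence 4) → 3 H
Totals → C:11, H:18, Cl:1, N:1, O:5.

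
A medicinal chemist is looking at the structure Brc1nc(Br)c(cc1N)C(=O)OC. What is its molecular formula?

C7H6Br2N2O2

Walk through each heavy atom and fill implicit hydrogens from standard valence (C 4, N 3, O 2, S 2, halogen 1); for lowercase aromatic atoms, an aromatic c carries 1 H when it has two neighbours and 0 H with three, and aromatic n carries 0 H:
  atom 1: Br (halogen, monovalent) → 0 H
  atom 2: aromatic c, 3 neighbours → 0 H
  atom 3: aromatic n, 2 neighbours → 0 H
  atom 4: aromatic c, 3 neighbours → 0 H
  atom 5: Br (halogen, monovalent) → 0 H
  atom 6: aromatic c, 3 neighbours → 0 H
  atom 7: aromatic c, 2 neighbours → 1 H
  atom 8: aromatic c, 3 neighbours → 0 H
  atom 9: N, bond orders sum to 1 (valence 3) → 2 H
  atom 10: C, bond orders sum to 4 (valence 4) → 0 H
  atom 11: O, bond orders sum to 2 (valence 2) → 0 H
  atom 12: O, bond orders sum to 2 (valence 2) → 0 H
  atom 13: C, bond orders sum to 1 (valence 4) → 3 H
Totals → C:7, H:6, Br:2, N:2, O:2.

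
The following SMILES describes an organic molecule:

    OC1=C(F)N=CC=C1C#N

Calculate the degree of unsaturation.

6

Degree of unsaturation = (number of rings) + (number of π bonds).
Ring closures in the SMILES: 1.
π bonds: 3 double bonds (each 1 DoU), 1 triple bond (each 2 DoU) → 5 DoU from unsaturation.
Total DoU = 1 + 5 = 6.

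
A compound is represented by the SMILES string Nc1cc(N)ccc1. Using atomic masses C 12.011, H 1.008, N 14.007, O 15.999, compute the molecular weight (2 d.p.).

First, the molecular formula is C6H8N2 (counting implicit H from valence).
  C: 6 × 12.011 = 72.066
  H: 8 × 1.008 = 8.064
  N: 2 × 14.007 = 28.014
Sum: 6×12.011 + 8×1.008 + 2×14.007 = 108.144 → 108.14 g/mol.

108.14 g/mol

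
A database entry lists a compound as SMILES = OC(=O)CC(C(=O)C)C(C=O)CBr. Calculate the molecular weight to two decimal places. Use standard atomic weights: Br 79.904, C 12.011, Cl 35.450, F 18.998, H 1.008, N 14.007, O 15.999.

251.08 g/mol

First, the molecular formula is C8H11BrO4 (counting implicit H from valence).
  Br: 1 × 79.904 = 79.904
  C: 8 × 12.011 = 96.088
  H: 11 × 1.008 = 11.088
  O: 4 × 15.999 = 63.996
Sum: 1×79.904 + 8×12.011 + 11×1.008 + 4×15.999 = 251.076 → 251.08 g/mol.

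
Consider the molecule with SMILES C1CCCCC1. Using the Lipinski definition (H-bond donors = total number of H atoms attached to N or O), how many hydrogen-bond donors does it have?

Donors: find every N or O and count the H atoms it carries.
  (no N or O atoms present)
Lipinski HBD = 0.

0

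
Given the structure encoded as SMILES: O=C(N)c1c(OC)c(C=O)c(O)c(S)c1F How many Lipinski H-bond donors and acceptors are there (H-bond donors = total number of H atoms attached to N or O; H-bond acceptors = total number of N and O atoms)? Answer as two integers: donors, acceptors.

Donors: find every N or O and count the H atoms it carries.
  atom 1 (O): bond orders sum to 2 → 0 H
  atom 3 (N): bond orders sum to 1 → 2 H
  atom 6 (O): bond orders sum to 2 → 0 H
  atom 10 (O): bond orders sum to 2 → 0 H
  atom 12 (O): bond orders sum to 1 → 1 H
Lipinski HBD = 3.
Acceptors: N atoms = 1, O atoms = 4 → HBA = 5.

3, 5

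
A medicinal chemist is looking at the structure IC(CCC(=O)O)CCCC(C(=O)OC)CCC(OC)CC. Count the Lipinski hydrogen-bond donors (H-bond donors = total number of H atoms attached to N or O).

1

Donors: find every N or O and count the H atoms it carries.
  atom 6 (O): bond orders sum to 2 → 0 H
  atom 7 (O): bond orders sum to 1 → 1 H
  atom 13 (O): bond orders sum to 2 → 0 H
  atom 14 (O): bond orders sum to 2 → 0 H
  atom 19 (O): bond orders sum to 2 → 0 H
Lipinski HBD = 1.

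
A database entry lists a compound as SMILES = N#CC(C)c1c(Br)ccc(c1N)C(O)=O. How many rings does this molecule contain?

In SMILES, each pair of matching ring-closure digits denotes one ring-closing bond; the number of such bonds equals the number of independent rings.
Ring-closure bonds here: 1.

1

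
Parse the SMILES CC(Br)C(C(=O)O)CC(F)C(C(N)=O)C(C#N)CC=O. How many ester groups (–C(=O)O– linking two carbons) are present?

0

Scan the SMILES for the ester motif — none present.
Groups that are present: 1 aldehyde, 1 amide, 1 carboxylic acid, 1 nitrile.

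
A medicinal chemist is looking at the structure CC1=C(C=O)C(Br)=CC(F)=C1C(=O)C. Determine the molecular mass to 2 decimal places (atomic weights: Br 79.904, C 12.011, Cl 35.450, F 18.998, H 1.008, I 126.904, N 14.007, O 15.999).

First, the molecular formula is C10H8BrFO2 (counting implicit H from valence).
  Br: 1 × 79.904 = 79.904
  C: 10 × 12.011 = 120.110
  F: 1 × 18.998 = 18.998
  H: 8 × 1.008 = 8.064
  O: 2 × 15.999 = 31.998
Sum: 1×79.904 + 10×12.011 + 1×18.998 + 8×1.008 + 2×15.999 = 259.074 → 259.07 g/mol.

259.07 g/mol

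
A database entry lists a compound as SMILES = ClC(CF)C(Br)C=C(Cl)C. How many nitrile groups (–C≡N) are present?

Scan the SMILES for the nitrile motif — none present.
Groups that are present: 1 alkene.

0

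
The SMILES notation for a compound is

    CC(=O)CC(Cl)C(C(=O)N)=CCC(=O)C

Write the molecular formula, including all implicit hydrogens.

C10H14ClNO3

Walk through each heavy atom and fill implicit hydrogens from standard valence (C 4, N 3, O 2, S 2, halogen 1):
  atom 1: C, bond orders sum to 1 (valence 4) → 3 H
  atom 2: C, bond orders sum to 4 (valence 4) → 0 H
  atom 3: O, bond orders sum to 2 (valence 2) → 0 H
  atom 4: C, bond orders sum to 2 (valence 4) → 2 H
  atom 5: C, bond orders sum to 3 (valence 4) → 1 H
  atom 6: Cl (halogen, monovalent) → 0 H
  atom 7: C, bond orders sum to 4 (valence 4) → 0 H
  atom 8: C, bond orders sum to 4 (valence 4) → 0 H
  atom 9: O, bond orders sum to 2 (valence 2) → 0 H
  atom 10: N, bond orders sum to 1 (valence 3) → 2 H
  atom 11: C, bond orders sum to 3 (valence 4) → 1 H
  atom 12: C, bond orders sum to 2 (valence 4) → 2 H
  atom 13: C, bond orders sum to 4 (valence 4) → 0 H
  atom 14: O, bond orders sum to 2 (valence 2) → 0 H
  atom 15: C, bond orders sum to 1 (valence 4) → 3 H
Totals → C:10, H:14, Cl:1, N:1, O:3.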